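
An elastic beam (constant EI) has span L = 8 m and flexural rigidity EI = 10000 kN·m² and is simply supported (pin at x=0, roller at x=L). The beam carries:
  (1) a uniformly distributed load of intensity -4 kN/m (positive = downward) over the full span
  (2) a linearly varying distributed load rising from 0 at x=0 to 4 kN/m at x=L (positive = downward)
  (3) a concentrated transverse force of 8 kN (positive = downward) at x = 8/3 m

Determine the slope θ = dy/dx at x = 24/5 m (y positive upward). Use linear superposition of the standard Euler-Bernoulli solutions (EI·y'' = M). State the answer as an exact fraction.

θ(24/5) = -9712/31640625 rad

Load 1 — uniform load w=-4 kN/m over full span:
  θ_1 = -w(L³-6Lx²+4x³)/(24EI) = -(-4)·(8³-6·8·(24/5)²+4·(24/5)³)/(24·10000) = -592/234375 rad
Load 2 — triangular load w₀=4 kN/m (0→w₀ over full span):
  θ_2 = -w₀(7L⁴-30L²x²+15x⁴)/(360LEI) = -4·(7·8⁴-30·8²·(24/5)²+15·(24/5)⁴)/(360·8·10000) = 3712/3515625 rad
Load 3 — point force P=8 kN at a=8/3 m (b=L-a=16/3):
  θ_3 = -Pa(2L²-6Lx+3x²+a²)/(6LEI)  [x>a] = -8·(8/3)·(2·8²-6·8·(24/5)+3·(24/5)²+(8/3)²)/(6·8·10000) = 1472/1265625 rad
Superposition: θ = Σ θ_i = -9712/31640625 rad ≈ -0.000307 rad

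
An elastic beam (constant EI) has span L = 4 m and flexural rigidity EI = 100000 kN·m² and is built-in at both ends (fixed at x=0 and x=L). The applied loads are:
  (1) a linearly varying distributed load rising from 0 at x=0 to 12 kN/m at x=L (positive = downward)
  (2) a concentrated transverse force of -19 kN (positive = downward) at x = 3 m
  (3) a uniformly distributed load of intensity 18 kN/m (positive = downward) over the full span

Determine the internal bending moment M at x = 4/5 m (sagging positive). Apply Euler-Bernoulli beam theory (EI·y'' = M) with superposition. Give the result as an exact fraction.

M(4/5) = -1337/2000 kN·m

Load 1 — triangular load w₀=12 kN/m (0→w₀ over full span):
  M_1 = 3w₀Lx/20 - w₀L²/30 - w₀x³/(6L) = 3·12·4·(4/5)/20 - 12·4²/30 - 12·(4/5)³/(6·4) = -112/125 kN·m
Load 2 — point force P=-19 kN at a=3 m (b=L-a=1):
  M_2 = Pb²(3a+b)x/L³ - Pab²/L²  [x≤a] = (-19)·1²·(3·3+1)·(4/5)/4³ - (-19)·3·1²/4² = 19/16 kN·m
Load 3 — uniform load w=18 kN/m over full span:
  M_3 = wLx/2 - wL²/12 - wx²/2 = 18·4·(4/5)/2 - 18·4²/12 - 18·(4/5)²/2 = -24/25 kN·m
Superposition: M = Σ M_i = -1337/2000 kN·m ≈ -0.668500 kN·m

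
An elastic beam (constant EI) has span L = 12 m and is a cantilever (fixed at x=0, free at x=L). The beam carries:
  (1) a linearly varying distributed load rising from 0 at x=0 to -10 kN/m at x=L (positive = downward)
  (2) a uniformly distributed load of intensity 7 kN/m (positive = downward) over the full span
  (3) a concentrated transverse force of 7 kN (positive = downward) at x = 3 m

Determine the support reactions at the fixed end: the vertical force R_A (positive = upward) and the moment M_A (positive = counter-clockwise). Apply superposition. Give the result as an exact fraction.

Load 1 — triangular load w₀=-10 kN/m (0→w₀ over full span):
  R_A = w₀L/2 = (-10)·12/2 = -60 kN
  M_A = w₀L²/3 = (-10)·12²/3 = -480 kN·m
Load 2 — uniform load w=7 kN/m over full span:
  R_A = wL = 7·12 = 84 kN
  M_A = wL²/2 = 7·12²/2 = 504 kN·m
Load 3 — point force P=7 kN at a=3 m (b=L-a=9):
  R_A = P = 7 kN
  M_A = Pa = 7·3 = 21 kN·m
Superposition: R_A = 31 kN, M_A = 45 kN·m

R_A = 31 kN, M_A = 45 kN·m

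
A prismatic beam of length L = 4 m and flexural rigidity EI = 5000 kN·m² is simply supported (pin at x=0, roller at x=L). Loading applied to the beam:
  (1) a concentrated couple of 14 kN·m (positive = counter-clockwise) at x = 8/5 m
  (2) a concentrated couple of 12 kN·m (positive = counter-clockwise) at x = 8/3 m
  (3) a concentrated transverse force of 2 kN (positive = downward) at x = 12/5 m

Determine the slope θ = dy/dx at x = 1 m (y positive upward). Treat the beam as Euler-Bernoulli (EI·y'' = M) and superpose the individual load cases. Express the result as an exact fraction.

θ(1) = -4093/7500000 rad

Load 1 — applied couple M₀=14 kN·m at a=8/5 m (b=L-a=12/5):
  θ_1 = (M₀x²/(2L)+C₁)/EI  [x≤a] with C₁=M₀(3b²-L²)/(6L)=56/75 = (14·1²/(2·4)+(56/75))/5000 = 749/1500000 rad
Load 2 — applied couple M₀=12 kN·m at a=8/3 m (b=L-a=4/3):
  θ_2 = (M₀x²/(2L)+C₁)/EI  [x≤a] with C₁=M₀(3b²-L²)/(6L)=-16/3 = (12·1²/(2·4)+(-16/3))/5000 = -23/30000 rad
Load 3 — point force P=2 kN at a=12/5 m (b=L-a=8/5):
  θ_3 = -Pb(L²-b²-3x²)/(6LEI)  [x≤a] = -2·(8/5)·(4²-(8/5)²-3·1²)/(6·4·5000) = -87/312500 rad
Superposition: θ = Σ θ_i = -4093/7500000 rad ≈ -0.000546 rad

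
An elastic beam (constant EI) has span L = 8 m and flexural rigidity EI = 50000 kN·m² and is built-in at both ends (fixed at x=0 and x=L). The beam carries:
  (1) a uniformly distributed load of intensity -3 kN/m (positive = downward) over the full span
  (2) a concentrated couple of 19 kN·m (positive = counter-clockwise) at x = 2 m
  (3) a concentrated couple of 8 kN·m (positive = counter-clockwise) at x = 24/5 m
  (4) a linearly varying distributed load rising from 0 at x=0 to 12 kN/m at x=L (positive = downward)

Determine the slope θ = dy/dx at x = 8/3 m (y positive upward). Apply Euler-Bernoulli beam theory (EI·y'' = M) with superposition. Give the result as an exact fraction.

θ(8/3) = -12391/101250000 rad

Load 1 — uniform load w=-3 kN/m over full span:
  θ_1 = -wx(L-x)(L-2x)/(12EI) = -(-3)·(8/3)·(8-(8/3))·(8-2·(8/3))/(12·50000) = 16/84375 rad
Load 2 — applied couple M₀=19 kN·m at a=2 m (b=L-a=6):
  θ_2 = (R_Ax²/2 - M_Ax - M₀(x-a))/EI  [x>a] with R_A=171/64, M_A=-57/16 = ((171/64)·(8/3)²/2 - (-57/16)·(8/3) - 19·((8/3)-2))/50000 = 19/150000 rad
Load 3 — applied couple M₀=8 kN·m at a=24/5 m (b=L-a=16/5):
  θ_3 = (R_Ax²/2 - M_Ax)/EI  [x≤a] with R_A=36/25, M_A=64/25 = ((36/25)·(8/3)²/2 - (64/25)·(8/3))/50000 = -8/234375 rad
Load 4 — triangular load w₀=12 kN/m (0→w₀ over full span):
  θ_4 = -w₀(2x(L-x)(L-2x)(x+2L)+x²(L-x)²)/(120LEI) = -12·(2·(8/3)·(8-(8/3))·(8-2·(8/3))·((8/3)+2·8)+(8/3)²·(8-(8/3))²)/(120·8·50000) = -512/1265625 rad
Superposition: θ = Σ θ_i = -12391/101250000 rad ≈ -0.000122 rad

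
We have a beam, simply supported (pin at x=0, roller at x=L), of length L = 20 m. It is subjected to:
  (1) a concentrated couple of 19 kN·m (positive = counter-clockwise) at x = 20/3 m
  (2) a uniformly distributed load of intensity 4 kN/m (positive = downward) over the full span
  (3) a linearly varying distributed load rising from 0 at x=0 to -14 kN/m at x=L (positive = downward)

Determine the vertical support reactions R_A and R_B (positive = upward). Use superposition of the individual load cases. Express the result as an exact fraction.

R_A = -343/60 kN, R_B = -3257/60 kN

Load 1 — applied couple M₀=19 kN·m at a=20/3 m (b=L-a=40/3):
  R_A = M₀/L = 19/20 kN
  R_B = -M₀/L = -19/20 kN
Load 2 — uniform load w=4 kN/m over full span:
  R_A = wL/2 = 4·20/2 = 40 kN
  R_B = wL/2 = 4·20/2 = 40 kN
Load 3 — triangular load w₀=-14 kN/m (0→w₀ over full span):
  R_A = w₀L/6 = (-14)·20/6 = -140/3 kN
  R_B = w₀L/3 = (-14)·20/3 = -280/3 kN
Superposition: R_A = -343/60 kN, R_B = -3257/60 kN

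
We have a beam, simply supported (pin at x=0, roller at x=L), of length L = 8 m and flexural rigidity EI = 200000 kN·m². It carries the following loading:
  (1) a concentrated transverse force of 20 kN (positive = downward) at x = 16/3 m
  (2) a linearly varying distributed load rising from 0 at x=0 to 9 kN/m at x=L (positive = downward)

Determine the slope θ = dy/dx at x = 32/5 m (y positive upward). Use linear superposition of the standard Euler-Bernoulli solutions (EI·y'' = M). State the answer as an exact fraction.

Load 1 — point force P=20 kN at a=16/3 m (b=L-a=8/3):
  θ_1 = -Pa(2L²-6Lx+3x²+a²)/(6LEI)  [x>a] = -20·(16/3)·(2·8²-6·8·(32/5)+3·(32/5)²+(16/3)²)/(6·8·200000) = 392/1265625 rad
Load 2 — triangular load w₀=9 kN/m (0→w₀ over full span):
  θ_2 = -w₀(7L⁴-30L²x²+15x⁴)/(360LEI) = -9·(7·8⁴-30·8²·(32/5)²+15·(32/5)⁴)/(360·8·200000) = 757/1953125 rad
Superposition: θ = Σ θ_i = 110317/158203125 rad ≈ 0.000697 rad

θ(32/5) = 110317/158203125 rad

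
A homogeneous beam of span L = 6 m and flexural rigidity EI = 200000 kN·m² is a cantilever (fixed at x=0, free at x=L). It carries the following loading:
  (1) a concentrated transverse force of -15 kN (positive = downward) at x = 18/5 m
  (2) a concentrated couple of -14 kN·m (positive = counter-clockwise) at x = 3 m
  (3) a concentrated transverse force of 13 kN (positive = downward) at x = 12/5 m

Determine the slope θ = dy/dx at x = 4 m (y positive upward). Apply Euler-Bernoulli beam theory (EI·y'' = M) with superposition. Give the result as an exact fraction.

θ(4) = 111/1250000 rad

Load 1 — point force P=-15 kN at a=18/5 m (b=L-a=12/5):
  θ_1 = -Pa²/(2EI)  [x>a] = -(-15)·(18/5)²/(2·200000) = 243/500000 rad
Load 2 — applied couple M₀=-14 kN·m at a=3 m (b=L-a=3):
  θ_2 = M₀a/EI  [x>a] = (-14)·3/200000 = -21/100000 rad
Load 3 — point force P=13 kN at a=12/5 m (b=L-a=18/5):
  θ_3 = -Pa²/(2EI)  [x>a] = -13·(12/5)²/(2·200000) = -117/625000 rad
Superposition: θ = Σ θ_i = 111/1250000 rad ≈ 0.000089 rad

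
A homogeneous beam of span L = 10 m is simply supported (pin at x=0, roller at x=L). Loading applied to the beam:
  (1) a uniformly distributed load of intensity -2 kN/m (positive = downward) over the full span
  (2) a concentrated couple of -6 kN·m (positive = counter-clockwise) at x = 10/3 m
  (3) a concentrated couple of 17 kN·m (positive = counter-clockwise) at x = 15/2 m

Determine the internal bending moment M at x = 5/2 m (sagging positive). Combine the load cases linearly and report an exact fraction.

Load 1 — uniform load w=-2 kN/m over full span:
  M_1 = wx(L-x)/2 = (-2)·(5/2)·(10-(5/2))/2 = -75/4 kN·m
Load 2 — applied couple M₀=-6 kN·m at a=10/3 m (b=L-a=20/3):
  M_2 = M₀x/L  [x≤a] = (-6)·(5/2)/10 = -3/2 kN·m
Load 3 — applied couple M₀=17 kN·m at a=15/2 m (b=L-a=5/2):
  M_3 = M₀x/L  [x≤a] = 17·(5/2)/10 = 17/4 kN·m
Superposition: M = Σ M_i = -16 kN·m ≈ -16.000000 kN·m

M(5/2) = -16 kN·m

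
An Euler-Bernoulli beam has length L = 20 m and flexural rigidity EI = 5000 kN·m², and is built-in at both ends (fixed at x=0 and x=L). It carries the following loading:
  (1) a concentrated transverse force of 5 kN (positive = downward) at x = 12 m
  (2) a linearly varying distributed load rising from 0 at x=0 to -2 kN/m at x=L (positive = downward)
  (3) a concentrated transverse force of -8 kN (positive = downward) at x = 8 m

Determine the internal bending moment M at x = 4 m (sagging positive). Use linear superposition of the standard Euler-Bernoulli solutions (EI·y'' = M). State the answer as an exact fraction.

M(4) = 1304/375 kN·m

Load 1 — point force P=5 kN at a=12 m (b=L-a=8):
  M_1 = Pb²(3a+b)x/L³ - Pab²/L²  [x≤a] = 5·8²·(3·12+8)·4/20³ - 5·12·8²/20² = -64/25 kN·m
Load 2 — triangular load w₀=-2 kN/m (0→w₀ over full span):
  M_2 = 3w₀Lx/20 - w₀L²/30 - w₀x³/(6L) = 3·(-2)·20·4/20 - (-2)·20²/30 - (-2)·4³/(6·20) = 56/15 kN·m
Load 3 — point force P=-8 kN at a=8 m (b=L-a=12):
  M_3 = Pb²(3a+b)x/L³ - Pab²/L²  [x≤a] = (-8)·12²·(3·8+12)·4/20³ - (-8)·8·12²/20² = 288/125 kN·m
Superposition: M = Σ M_i = 1304/375 kN·m ≈ 3.477333 kN·m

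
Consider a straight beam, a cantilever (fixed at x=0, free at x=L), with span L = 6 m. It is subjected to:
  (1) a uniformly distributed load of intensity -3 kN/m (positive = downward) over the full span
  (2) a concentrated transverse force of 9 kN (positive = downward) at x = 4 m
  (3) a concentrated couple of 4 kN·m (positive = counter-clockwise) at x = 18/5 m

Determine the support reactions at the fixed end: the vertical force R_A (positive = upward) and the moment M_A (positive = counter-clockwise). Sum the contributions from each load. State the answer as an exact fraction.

Load 1 — uniform load w=-3 kN/m over full span:
  R_A = wL = (-3)·6 = -18 kN
  M_A = wL²/2 = (-3)·6²/2 = -54 kN·m
Load 2 — point force P=9 kN at a=4 m (b=L-a=2):
  R_A = P = 9 kN
  M_A = Pa = 9·4 = 36 kN·m
Load 3 — applied couple M₀=4 kN·m at a=18/5 m (b=L-a=12/5):
  R_A = 0 kN
  M_A = -M₀ = -4 kN·m
Superposition: R_A = -9 kN, M_A = -22 kN·m

R_A = -9 kN, M_A = -22 kN·m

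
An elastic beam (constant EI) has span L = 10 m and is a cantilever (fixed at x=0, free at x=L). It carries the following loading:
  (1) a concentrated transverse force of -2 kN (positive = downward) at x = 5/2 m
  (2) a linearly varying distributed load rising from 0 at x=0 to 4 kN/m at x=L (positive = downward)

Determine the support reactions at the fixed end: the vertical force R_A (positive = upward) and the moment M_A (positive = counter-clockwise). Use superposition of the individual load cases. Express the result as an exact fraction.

R_A = 18 kN, M_A = 385/3 kN·m

Load 1 — point force P=-2 kN at a=5/2 m (b=L-a=15/2):
  R_A = P = (-2) = -2 kN
  M_A = Pa = (-2)·(5/2) = -5 kN·m
Load 2 — triangular load w₀=4 kN/m (0→w₀ over full span):
  R_A = w₀L/2 = 4·10/2 = 20 kN
  M_A = w₀L²/3 = 4·10²/3 = 400/3 kN·m
Superposition: R_A = 18 kN, M_A = 385/3 kN·m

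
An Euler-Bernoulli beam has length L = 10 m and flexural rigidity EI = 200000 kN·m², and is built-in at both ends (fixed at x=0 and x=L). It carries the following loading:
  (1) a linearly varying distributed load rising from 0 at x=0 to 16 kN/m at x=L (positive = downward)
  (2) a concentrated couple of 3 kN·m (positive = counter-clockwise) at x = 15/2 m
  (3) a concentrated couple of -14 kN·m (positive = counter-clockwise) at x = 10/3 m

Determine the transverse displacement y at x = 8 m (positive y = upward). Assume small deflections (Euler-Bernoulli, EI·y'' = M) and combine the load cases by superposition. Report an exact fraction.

y(8) = -187187/360000000 m

Load 1 — triangular load w₀=16 kN/m (0→w₀ over full span):
  y_1 = -w₀x²(L-x)²(x+2L)/(120LEI) = -16·8²·(10-8)²·(8+2·10)/(120·10·200000) = -112/234375 m
Load 2 — applied couple M₀=3 kN·m at a=15/2 m (b=L-a=5/2):
  y_2 = (R_Ax³/6 - M_Ax²/2 - M₀(x-a)²/2)/EI  [x>a] with R_A=27/80, M_A=15/16 = ((27/80)·8³/6 - (15/16)·8²/2 - 3·(8-(15/2))²/2)/200000 = -63/8000000 m
Load 3 — applied couple M₀=-14 kN·m at a=10/3 m (b=L-a=20/3):
  y_3 = (R_Ax³/6 - M_Ax²/2 - M₀(x-a)²/2)/EI  [x>a] with R_A=-28/15, M_A=0 = ((-28/15)·8³/6 - 0·8²/2 - (-14)·(8-(10/3))²/2)/200000 = -77/2250000 m
Superposition: y = Σ y_i = -187187/360000000 m ≈ -0.000520 m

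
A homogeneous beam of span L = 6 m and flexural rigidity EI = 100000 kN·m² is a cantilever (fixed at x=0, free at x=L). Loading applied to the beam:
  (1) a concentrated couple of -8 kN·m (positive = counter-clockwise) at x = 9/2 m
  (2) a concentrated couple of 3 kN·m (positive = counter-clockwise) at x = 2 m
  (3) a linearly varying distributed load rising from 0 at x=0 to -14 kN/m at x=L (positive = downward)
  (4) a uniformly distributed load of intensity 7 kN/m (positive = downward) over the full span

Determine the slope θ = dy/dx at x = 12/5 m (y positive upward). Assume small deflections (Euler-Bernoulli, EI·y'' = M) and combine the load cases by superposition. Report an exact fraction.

Load 1 — applied couple M₀=-8 kN·m at a=9/2 m (b=L-a=3/2):
  θ_1 = M₀x/EI  [x≤a] = (-8)·(12/5)/100000 = -3/15625 rad
Load 2 — applied couple M₀=3 kN·m at a=2 m (b=L-a=4):
  θ_2 = M₀a/EI  [x>a] = 3·2/100000 = 3/50000 rad
Load 3 — triangular load w₀=-14 kN/m (0→w₀ over full span):
  θ_3 = (w₀Lx²/4-w₀L²x/3-w₀x⁴/(24L))/EI = ((-14)·6·(12/5)²/4-(-14)·6²·(12/5)/3-(-14)·(12/5)⁴/(24·6))/100000 = 11151/3906250 rad
Load 4 — uniform load w=7 kN/m over full span:
  θ_4 = -wx(x²-3Lx+3L²)/(6EI) = -7·(12/5)·((12/5)²-3·6·(12/5)+3·6²)/(6·100000) = -3087/1562500 rad
Superposition: θ = Σ θ_i = 23343/31250000 rad ≈ 0.000747 rad

θ(12/5) = 23343/31250000 rad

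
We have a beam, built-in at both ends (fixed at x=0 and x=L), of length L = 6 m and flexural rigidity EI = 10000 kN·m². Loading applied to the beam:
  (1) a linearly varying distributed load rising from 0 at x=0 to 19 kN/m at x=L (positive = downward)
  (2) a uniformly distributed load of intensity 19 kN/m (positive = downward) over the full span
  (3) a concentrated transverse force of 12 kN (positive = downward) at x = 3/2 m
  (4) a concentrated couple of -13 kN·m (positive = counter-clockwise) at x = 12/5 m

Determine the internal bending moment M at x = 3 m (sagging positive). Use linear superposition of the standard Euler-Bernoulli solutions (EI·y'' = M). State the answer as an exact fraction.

M(3) = 251/5 kN·m

Load 1 — triangular load w₀=19 kN/m (0→w₀ over full span):
  M_1 = 3w₀Lx/20 - w₀L²/30 - w₀x³/(6L) = 3·19·6·3/20 - 19·6²/30 - 19·3³/(6·6) = 57/4 kN·m
Load 2 — uniform load w=19 kN/m over full span:
  M_2 = wLx/2 - wL²/12 - wx²/2 = 19·6·3/2 - 19·6²/12 - 19·3²/2 = 57/2 kN·m
Load 3 — point force P=12 kN at a=3/2 m (b=L-a=9/2):
  M_3 = Pa²(a+3b)(L-x)/L³ - Pa²b/L²  [x>a] = 12·(3/2)²·((3/2)+3·(9/2))·(6-3)/6³ - 12·(3/2)²·(9/2)/6² = 9/4 kN·m
Load 4 — applied couple M₀=-13 kN·m at a=12/5 m (b=L-a=18/5):
  M_4 = R_Ax - M_A - M₀  [x>a] with R_A=-78/25, M_A=-39/25 = (-78/25)·3 - (-39/25) - (-13) = 26/5 kN·m
Superposition: M = Σ M_i = 251/5 kN·m ≈ 50.200000 kN·m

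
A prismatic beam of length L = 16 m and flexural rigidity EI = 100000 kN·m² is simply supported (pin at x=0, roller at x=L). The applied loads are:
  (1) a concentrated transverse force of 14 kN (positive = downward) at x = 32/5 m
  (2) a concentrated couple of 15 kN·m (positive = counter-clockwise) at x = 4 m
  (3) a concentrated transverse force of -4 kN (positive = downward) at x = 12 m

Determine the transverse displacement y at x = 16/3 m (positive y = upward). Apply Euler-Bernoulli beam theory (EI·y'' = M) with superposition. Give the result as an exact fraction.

y(16/3) = -421369/63281250 m

Load 1 — point force P=14 kN at a=32/5 m (b=L-a=48/5):
  y_1 = -Pbx(L²-b²-x²)/(6LEI)  [x≤a] = -14·(48/5)·(16/3)·(16²-(48/5)²-(16/3)²)/(6·16·100000) = -106624/10546875 m
Load 2 — applied couple M₀=15 kN·m at a=4 m (b=L-a=12):
  y_2 = (M₀x³/(6L)-M₀(x-a)²/2+C₁x)/EI  [x>a] with C₁=M₀(3b²-L²)/(6L)=55/2 = (15·(16/3)³/(6·16)-15·((16/3)-4)²/2+(55/2)·(16/3))/100000 = 53/33750 m
Load 3 — point force P=-4 kN at a=12 m (b=L-a=4):
  y_3 = -Pbx(L²-b²-x²)/(6LEI)  [x≤a] = -(-4)·4·(16/3)·(16²-4²-(16/3)²)/(6·16·100000) = 476/253125 m
Superposition: y = Σ y_i = -421369/63281250 m ≈ -0.006659 m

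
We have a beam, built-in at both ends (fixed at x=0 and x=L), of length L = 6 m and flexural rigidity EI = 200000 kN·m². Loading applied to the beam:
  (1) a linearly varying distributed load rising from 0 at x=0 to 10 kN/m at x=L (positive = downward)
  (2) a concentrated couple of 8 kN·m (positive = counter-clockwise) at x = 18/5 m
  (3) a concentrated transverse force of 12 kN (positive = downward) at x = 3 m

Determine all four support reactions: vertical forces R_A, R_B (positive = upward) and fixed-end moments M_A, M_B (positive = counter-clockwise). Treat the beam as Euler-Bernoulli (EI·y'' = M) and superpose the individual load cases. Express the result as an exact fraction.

Load 1 — triangular load w₀=10 kN/m (0→w₀ over full span):
  R_A = 3w₀L/20 = 3·10·6/20 = 9 kN
  M_A = w₀L²/30 = 10·6²/30 = 12 kN·m
  R_B = 7w₀L/20 = 7·10·6/20 = 21 kN
  M_B = -w₀L²/20 = -10·6²/20 = -18 kN·m
Load 2 — applied couple M₀=8 kN·m at a=18/5 m (b=L-a=12/5):
  R_A = 6M₀ab/L³ = 6·8·(18/5)·(12/5)/6³ = 48/25 kN
  M_A = M₀b(2a-b)/L² = 8·(12/5)·(2·(18/5)-(12/5))/6² = 64/25 kN·m
  R_B = -6M₀ab/L³ = -6·8·(18/5)·(12/5)/6³ = -48/25 kN
  M_B = M₀a(2b-a)/L² = 8·(18/5)·(2·(12/5)-(18/5))/6² = 24/25 kN·m
Load 3 — point force P=12 kN at a=3 m (b=L-a=3):
  R_A = Pb²(3a+b)/L³ = 12·3²·(3·3+3)/6³ = 6 kN
  M_A = Pab²/L² = 12·3·3²/6² = 9 kN·m
  R_B = Pa²(a+3b)/L³ = 12·3²·(3+3·3)/6³ = 6 kN
  M_B = -Pa²b/L² = -12·3²·3/6² = -9 kN·m
Superposition: R_A = 423/25 kN, M_A = 589/25 kN·m, R_B = 627/25 kN, M_B = -651/25 kN·m

R_A = 423/25 kN, M_A = 589/25 kN·m, R_B = 627/25 kN, M_B = -651/25 kN·m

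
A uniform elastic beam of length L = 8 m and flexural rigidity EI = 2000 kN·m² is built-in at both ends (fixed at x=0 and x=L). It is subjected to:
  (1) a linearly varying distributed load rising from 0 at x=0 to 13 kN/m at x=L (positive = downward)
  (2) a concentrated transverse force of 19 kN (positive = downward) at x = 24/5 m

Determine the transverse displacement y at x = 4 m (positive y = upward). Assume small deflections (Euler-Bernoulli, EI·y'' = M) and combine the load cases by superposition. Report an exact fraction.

Load 1 — triangular load w₀=13 kN/m (0→w₀ over full span):
  y_1 = -w₀x²(L-x)²(x+2L)/(120LEI) = -13·4²·(8-4)²·(4+2·8)/(120·8·2000) = -13/375 m
Load 2 — point force P=19 kN at a=24/5 m (b=L-a=16/5):
  y_2 = -Pb²x²(3aL-(3a+b)x)/(6L³EI)  [x≤a] = -19·(16/5)²·4²·(3·(24/5)·8-(3·(24/5)+(16/5))·4)/(6·8³·2000) = -1064/46875 m
Superposition: y = Σ y_i = -2689/46875 m ≈ -0.057365 m

y(4) = -2689/46875 m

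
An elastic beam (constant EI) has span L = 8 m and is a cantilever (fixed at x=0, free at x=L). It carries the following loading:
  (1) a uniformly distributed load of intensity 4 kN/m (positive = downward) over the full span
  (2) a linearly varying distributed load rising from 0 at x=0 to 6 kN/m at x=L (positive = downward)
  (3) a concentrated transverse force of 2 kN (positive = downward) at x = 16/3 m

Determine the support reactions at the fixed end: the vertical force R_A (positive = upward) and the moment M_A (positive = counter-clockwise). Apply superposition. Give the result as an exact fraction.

R_A = 58 kN, M_A = 800/3 kN·m

Load 1 — uniform load w=4 kN/m over full span:
  R_A = wL = 4·8 = 32 kN
  M_A = wL²/2 = 4·8²/2 = 128 kN·m
Load 2 — triangular load w₀=6 kN/m (0→w₀ over full span):
  R_A = w₀L/2 = 6·8/2 = 24 kN
  M_A = w₀L²/3 = 6·8²/3 = 128 kN·m
Load 3 — point force P=2 kN at a=16/3 m (b=L-a=8/3):
  R_A = P = 2 kN
  M_A = Pa = 2·(16/3) = 32/3 kN·m
Superposition: R_A = 58 kN, M_A = 800/3 kN·m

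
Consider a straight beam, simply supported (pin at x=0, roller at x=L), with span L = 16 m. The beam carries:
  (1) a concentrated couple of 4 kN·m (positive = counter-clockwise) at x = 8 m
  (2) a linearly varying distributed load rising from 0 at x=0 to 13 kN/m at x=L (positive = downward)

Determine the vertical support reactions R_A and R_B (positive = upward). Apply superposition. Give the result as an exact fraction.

R_A = 419/12 kN, R_B = 829/12 kN

Load 1 — applied couple M₀=4 kN·m at a=8 m (b=L-a=8):
  R_A = M₀/L = 4/16 = 1/4 kN
  R_B = -M₀/L = -4/16 = -1/4 kN
Load 2 — triangular load w₀=13 kN/m (0→w₀ over full span):
  R_A = w₀L/6 = 13·16/6 = 104/3 kN
  R_B = w₀L/3 = 13·16/3 = 208/3 kN
Superposition: R_A = 419/12 kN, R_B = 829/12 kN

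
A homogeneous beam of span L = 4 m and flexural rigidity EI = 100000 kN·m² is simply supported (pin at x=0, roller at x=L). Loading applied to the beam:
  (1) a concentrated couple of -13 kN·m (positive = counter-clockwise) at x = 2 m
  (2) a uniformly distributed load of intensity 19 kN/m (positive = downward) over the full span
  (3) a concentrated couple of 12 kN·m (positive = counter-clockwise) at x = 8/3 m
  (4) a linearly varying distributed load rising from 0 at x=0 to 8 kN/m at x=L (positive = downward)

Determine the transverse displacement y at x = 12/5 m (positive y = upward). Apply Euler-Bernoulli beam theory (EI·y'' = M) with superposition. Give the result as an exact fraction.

Load 1 — applied couple M₀=-13 kN·m at a=2 m (b=L-a=2):
  y_1 = (M₀x³/(6L)-M₀(x-a)²/2+C₁x)/EI  [x>a] with C₁=M₀(3b²-L²)/(6L)=13/6 = ((-13)·(12/5)³/(6·4)-(-13)·((12/5)-2)²/2+(13/6)·(12/5))/100000 = -39/3125000 m
Load 2 — uniform load w=19 kN/m over full span:
  y_2 = -wx(L³-2Lx²+x³)/(24EI) = -19·(12/5)·(4³-2·4·(12/5)²+(12/5)³)/(24·100000) = -1178/1953125 m
Load 3 — applied couple M₀=12 kN·m at a=8/3 m (b=L-a=4/3):
  y_3 = (M₀x³/(6L)+C₁x)/EI  [x≤a] with C₁=M₀(3b²-L²)/(6L)=-16/3 = (12·(12/5)³/(6·4)+(-16/3)·(12/5))/100000 = -23/390625 m
Load 4 — triangular load w₀=8 kN/m (0→w₀ over full span):
  y_4 = -w₀x(7L⁴-10L²x²+3x⁴)/(360LEI) = -8·(12/5)·(7·4⁴-10·4²·(12/5)²+3·(12/5)⁴)/(360·4·100000) = -18944/146484375 m
Superposition: y = Σ y_i = -941977/1171875000 m ≈ -0.000804 m

y(12/5) = -941977/1171875000 m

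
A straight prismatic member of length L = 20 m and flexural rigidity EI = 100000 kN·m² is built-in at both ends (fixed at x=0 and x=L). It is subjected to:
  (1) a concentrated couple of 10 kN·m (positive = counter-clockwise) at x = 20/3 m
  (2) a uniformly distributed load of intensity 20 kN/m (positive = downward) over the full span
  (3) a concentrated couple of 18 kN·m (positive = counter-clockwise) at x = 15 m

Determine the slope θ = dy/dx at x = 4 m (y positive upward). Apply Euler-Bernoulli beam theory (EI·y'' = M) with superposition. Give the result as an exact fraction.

Load 1 — applied couple M₀=10 kN·m at a=20/3 m (b=L-a=40/3):
  θ_1 = (R_Ax²/2 - M_Ax)/EI  [x≤a] with R_A=2/3, M_A=0 = ((2/3)·4²/2 - 0·4)/100000 = 1/18750 rad
Load 2 — uniform load w=20 kN/m over full span:
  θ_2 = -wx(L-x)(L-2x)/(12EI) = -20·4·(20-4)·(20-2·4)/(12·100000) = -8/625 rad
Load 3 — applied couple M₀=18 kN·m at a=15 m (b=L-a=5):
  θ_3 = (R_Ax²/2 - M_Ax)/EI  [x≤a] with R_A=81/80, M_A=45/8 = ((81/80)·4²/2 - (45/8)·4)/100000 = -9/62500 rad
Superposition: θ = Σ θ_i = -2417/187500 rad ≈ -0.012891 rad

θ(4) = -2417/187500 rad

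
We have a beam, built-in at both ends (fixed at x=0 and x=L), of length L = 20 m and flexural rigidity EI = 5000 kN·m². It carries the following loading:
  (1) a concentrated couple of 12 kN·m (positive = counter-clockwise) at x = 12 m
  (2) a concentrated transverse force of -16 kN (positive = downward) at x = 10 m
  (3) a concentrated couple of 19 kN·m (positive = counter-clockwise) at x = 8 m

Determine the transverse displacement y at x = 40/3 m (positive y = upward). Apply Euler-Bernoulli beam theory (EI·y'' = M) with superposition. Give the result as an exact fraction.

y(40/3) = 5576/50625 m

Load 1 — applied couple M₀=12 kN·m at a=12 m (b=L-a=8):
  y_1 = (R_Ax³/6 - M_Ax²/2 - M₀(x-a)²/2)/EI  [x>a] with R_A=108/125, M_A=96/25 = ((108/125)·(40/3)³/6 - (96/25)·(40/3)²/2 - 12·((40/3)-12)²/2)/5000 = -4/1875 m
Load 2 — point force P=-16 kN at a=10 m (b=L-a=10):
  y_2 = -Pa²(L-x)²(3bL-(3b+a)(L-x))/(6L³EI)  [x>a] = -(-16)·10²·(20-(40/3))²·(3·10·20-(3·10+10)·(20-(40/3)))/(6·20³·5000) = 8/81 m
Load 3 — applied couple M₀=19 kN·m at a=8 m (b=L-a=12):
  y_3 = (R_Ax³/6 - M_Ax²/2 - M₀(x-a)²/2)/EI  [x>a] with R_A=171/125, M_A=57/25 = ((171/125)·(40/3)³/6 - (57/25)·(40/3)²/2 - 19·((40/3)-8)²/2)/5000 = 76/5625 m
Superposition: y = Σ y_i = 5576/50625 m ≈ 0.110143 m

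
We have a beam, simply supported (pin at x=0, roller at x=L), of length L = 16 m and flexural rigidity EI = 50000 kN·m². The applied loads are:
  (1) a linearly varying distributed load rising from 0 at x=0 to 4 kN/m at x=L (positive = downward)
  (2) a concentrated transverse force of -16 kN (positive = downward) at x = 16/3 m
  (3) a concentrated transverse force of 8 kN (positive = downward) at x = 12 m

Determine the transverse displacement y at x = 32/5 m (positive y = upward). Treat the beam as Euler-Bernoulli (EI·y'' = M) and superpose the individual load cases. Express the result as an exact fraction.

Load 1 — triangular load w₀=4 kN/m (0→w₀ over full span):
  y_1 = -w₀x(7L⁴-10L²x²+3x⁴)/(360LEI) = -4·(32/5)·(7·16⁴-10·16²·(32/5)²+3·(32/5)⁴)/(360·16·50000) = -4673536/146484375 m
Load 2 — point force P=-16 kN at a=16/3 m (b=L-a=32/3):
  y_2 = -Pa(L-x)(2Lx-a²-x²)/(6LEI)  [x>a] = -(-16)·(16/3)·(16-(32/5))·(2·16·(32/5)-(16/3)²-(32/5)²)/(6·16·50000) = 243712/10546875 m
Load 3 — point force P=8 kN at a=12 m (b=L-a=4):
  y_3 = -Pbx(L²-b²-x²)/(6LEI)  [x≤a] = -8·4·(32/5)·(16²-4²-(32/5)²)/(6·16·50000) = -9952/1171875 m
Superposition: y = Σ y_i = -22793824/1318359375 m ≈ -0.017290 m

y(32/5) = -22793824/1318359375 m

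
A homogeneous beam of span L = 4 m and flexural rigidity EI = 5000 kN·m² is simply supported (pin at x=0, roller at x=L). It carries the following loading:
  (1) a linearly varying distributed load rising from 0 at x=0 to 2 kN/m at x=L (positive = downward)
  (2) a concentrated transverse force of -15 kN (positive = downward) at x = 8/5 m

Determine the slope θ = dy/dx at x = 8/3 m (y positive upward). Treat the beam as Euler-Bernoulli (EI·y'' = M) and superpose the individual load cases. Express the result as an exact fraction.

θ(8/3) = -5246/3796875 rad

Load 1 — triangular load w₀=2 kN/m (0→w₀ over full span):
  θ_1 = -w₀(7L⁴-30L²x²+15x⁴)/(360LEI) = -2·(7·4⁴-30·4²·(8/3)²+15·(8/3)⁴)/(360·4·5000) = 182/759375 rad
Load 2 — point force P=-15 kN at a=8/5 m (b=L-a=12/5):
  θ_2 = -Pa(2L²-6Lx+3x²+a²)/(6LEI)  [x>a] = -(-15)·(8/5)·(2·4²-6·4·(8/3)+3·(8/3)²+(8/5)²)/(6·4·5000) = -76/46875 rad
Superposition: θ = Σ θ_i = -5246/3796875 rad ≈ -0.001382 rad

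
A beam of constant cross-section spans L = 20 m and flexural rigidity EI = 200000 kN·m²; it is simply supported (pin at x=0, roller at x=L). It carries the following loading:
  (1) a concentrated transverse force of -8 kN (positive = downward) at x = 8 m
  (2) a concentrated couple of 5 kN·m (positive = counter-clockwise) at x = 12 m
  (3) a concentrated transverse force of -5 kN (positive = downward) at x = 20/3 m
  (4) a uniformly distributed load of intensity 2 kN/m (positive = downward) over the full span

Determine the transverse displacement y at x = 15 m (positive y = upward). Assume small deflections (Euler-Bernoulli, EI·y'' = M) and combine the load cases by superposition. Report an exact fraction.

y(15) = -1096537/129600000 m

Load 1 — point force P=-8 kN at a=8 m (b=L-a=12):
  y_1 = -Pa(L-x)(2Lx-a²-x²)/(6LEI)  [x>a] = -(-8)·8·(20-15)·(2·20·15-8²-15²)/(6·20·200000) = 311/75000 m
Load 2 — applied couple M₀=5 kN·m at a=12 m (b=L-a=8):
  y_2 = (M₀x³/(6L)-M₀(x-a)²/2+C₁x)/EI  [x>a] with C₁=M₀(3b²-L²)/(6L)=-26/3 = (5·15³/(6·20)-5·(15-12)²/2+(-26/3)·15)/200000 = -19/320000 m
Load 3 — point force P=-5 kN at a=20/3 m (b=L-a=40/3):
  y_3 = -Pa(L-x)(2Lx-a²-x²)/(6LEI)  [x>a] = -(-5)·(20/3)·(20-15)·(2·20·15-(20/3)²-15²)/(6·20·200000) = 119/51840 m
Load 4 — uniform load w=2 kN/m over full span:
  y_4 = -wx(L³-2Lx²+x³)/(24EI) = -2·15·(20³-2·20·15²+15³)/(24·200000) = -19/1280 m
Superposition: y = Σ y_i = -1096537/129600000 m ≈ -0.008461 m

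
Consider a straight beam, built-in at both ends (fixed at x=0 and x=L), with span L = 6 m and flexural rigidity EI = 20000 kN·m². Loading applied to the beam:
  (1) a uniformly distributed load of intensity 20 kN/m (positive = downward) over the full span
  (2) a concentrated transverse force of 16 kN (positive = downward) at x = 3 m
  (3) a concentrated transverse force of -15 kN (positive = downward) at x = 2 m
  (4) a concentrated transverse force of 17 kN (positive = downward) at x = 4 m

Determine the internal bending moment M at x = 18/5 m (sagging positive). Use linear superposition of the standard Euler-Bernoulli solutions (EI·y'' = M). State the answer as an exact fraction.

M(18/5) = 1766/45 kN·m

Load 1 — uniform load w=20 kN/m over full span:
  M_1 = wLx/2 - wL²/12 - wx²/2 = 20·6·(18/5)/2 - 20·6²/12 - 20·(18/5)²/2 = 132/5 kN·m
Load 2 — point force P=16 kN at a=3 m (b=L-a=3):
  M_2 = Pa²(a+3b)(L-x)/L³ - Pa²b/L²  [x>a] = 16·3²·(3+3·3)·(6-(18/5))/6³ - 16·3²·3/6² = 36/5 kN·m
Load 3 — point force P=-15 kN at a=2 m (b=L-a=4):
  M_3 = Pa²(a+3b)(L-x)/L³ - Pa²b/L²  [x>a] = (-15)·2²·(2+3·4)·(6-(18/5))/6³ - (-15)·2²·4/6² = -8/3 kN·m
Load 4 — point force P=17 kN at a=4 m (b=L-a=2):
  M_4 = Pb²(3a+b)x/L³ - Pab²/L²  [x≤a] = 17·2²·(3·4+2)·(18/5)/6³ - 17·4·2²/6² = 374/45 kN·m
Superposition: M = Σ M_i = 1766/45 kN·m ≈ 39.244444 kN·m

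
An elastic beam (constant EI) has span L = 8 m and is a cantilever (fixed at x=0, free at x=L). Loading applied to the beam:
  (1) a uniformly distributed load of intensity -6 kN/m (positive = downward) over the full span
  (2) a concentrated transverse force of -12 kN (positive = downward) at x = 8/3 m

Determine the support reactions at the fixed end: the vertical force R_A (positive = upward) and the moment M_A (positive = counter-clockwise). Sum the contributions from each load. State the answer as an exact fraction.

R_A = -60 kN, M_A = -224 kN·m

Load 1 — uniform load w=-6 kN/m over full span:
  R_A = wL = (-6)·8 = -48 kN
  M_A = wL²/2 = (-6)·8²/2 = -192 kN·m
Load 2 — point force P=-12 kN at a=8/3 m (b=L-a=16/3):
  R_A = P = (-12) = -12 kN
  M_A = Pa = (-12)·(8/3) = -32 kN·m
Superposition: R_A = -60 kN, M_A = -224 kN·m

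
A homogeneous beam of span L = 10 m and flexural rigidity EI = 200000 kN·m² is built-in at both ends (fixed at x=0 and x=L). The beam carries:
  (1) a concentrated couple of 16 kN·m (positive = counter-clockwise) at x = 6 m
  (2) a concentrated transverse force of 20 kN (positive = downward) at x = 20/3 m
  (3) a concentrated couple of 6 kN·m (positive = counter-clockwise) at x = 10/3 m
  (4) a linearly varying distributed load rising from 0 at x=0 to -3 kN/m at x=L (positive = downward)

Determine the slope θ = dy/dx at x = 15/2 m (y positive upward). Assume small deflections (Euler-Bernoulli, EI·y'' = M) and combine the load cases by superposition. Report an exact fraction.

Load 1 — applied couple M₀=16 kN·m at a=6 m (b=L-a=4):
  θ_1 = (R_Ax²/2 - M_Ax - M₀(x-a))/EI  [x>a] with R_A=288/125, M_A=128/25 = ((288/125)·(15/2)²/2 - (128/25)·(15/2) - 16·((15/2)-6))/200000 = 3/250000 rad
Load 2 — point force P=20 kN at a=20/3 m (b=L-a=10/3):
  θ_2 = Pa²(L-x)(2bL-(3b+a)(L-x))/(2L³EI)  [x>a] = 20·(20/3)²·(10-(15/2))·(2·(10/3)·10-(3·(10/3)+(20/3))·(10-(15/2)))/(2·10³·200000) = 1/7200 rad
Load 3 — applied couple M₀=6 kN·m at a=10/3 m (b=L-a=20/3):
  θ_3 = (R_Ax²/2 - M_Ax - M₀(x-a))/EI  [x>a] with R_A=4/5, M_A=0 = ((4/5)·(15/2)²/2 - 0·(15/2) - 6·((15/2)-(10/3)))/200000 = -1/80000 rad
Load 4 — triangular load w₀=-3 kN/m (0→w₀ over full span):
  θ_4 = -w₀(2x(L-x)(L-2x)(x+2L)+x²(L-x)²)/(120LEI) = -(-3)·(2·(15/2)·(10-(15/2))·(10-2·(15/2))·((15/2)+2·10)+(15/2)²·(10-(15/2))²)/(120·10·200000) = -123/2048000 rad
Superposition: θ = Σ θ_i = 180473/2304000000 rad ≈ 0.000078 rad

θ(15/2) = 180473/2304000000 rad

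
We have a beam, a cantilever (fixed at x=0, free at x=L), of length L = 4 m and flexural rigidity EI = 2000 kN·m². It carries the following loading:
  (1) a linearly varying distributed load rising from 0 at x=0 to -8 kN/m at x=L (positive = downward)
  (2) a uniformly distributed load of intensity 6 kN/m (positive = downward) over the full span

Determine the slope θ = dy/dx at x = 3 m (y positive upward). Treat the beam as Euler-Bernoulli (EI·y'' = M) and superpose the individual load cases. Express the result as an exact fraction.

Load 1 — triangular load w₀=-8 kN/m (0→w₀ over full span):
  θ_1 = (w₀Lx²/4-w₀L²x/3-w₀x⁴/(24L))/EI = ((-8)·4·3²/4-(-8)·4²·3/3-(-8)·3⁴/(24·4))/2000 = 251/8000 rad
Load 2 — uniform load w=6 kN/m over full span:
  θ_2 = -wx(x²-3Lx+3L²)/(6EI) = -6·3·(3²-3·4·3+3·4²)/(6·2000) = -63/2000 rad
Superposition: θ = Σ θ_i = -1/8000 rad ≈ -0.000125 rad

θ(3) = -1/8000 rad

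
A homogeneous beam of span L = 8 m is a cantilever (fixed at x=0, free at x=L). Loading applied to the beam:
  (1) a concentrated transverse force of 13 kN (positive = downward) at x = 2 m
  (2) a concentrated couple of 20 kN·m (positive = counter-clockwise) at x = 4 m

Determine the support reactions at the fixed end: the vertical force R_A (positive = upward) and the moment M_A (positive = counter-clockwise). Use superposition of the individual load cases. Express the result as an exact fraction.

R_A = 13 kN, M_A = 6 kN·m

Load 1 — point force P=13 kN at a=2 m (b=L-a=6):
  R_A = P = 13 kN
  M_A = Pa = 13·2 = 26 kN·m
Load 2 — applied couple M₀=20 kN·m at a=4 m (b=L-a=4):
  R_A = 0 kN
  M_A = -M₀ = -20 kN·m
Superposition: R_A = 13 kN, M_A = 6 kN·m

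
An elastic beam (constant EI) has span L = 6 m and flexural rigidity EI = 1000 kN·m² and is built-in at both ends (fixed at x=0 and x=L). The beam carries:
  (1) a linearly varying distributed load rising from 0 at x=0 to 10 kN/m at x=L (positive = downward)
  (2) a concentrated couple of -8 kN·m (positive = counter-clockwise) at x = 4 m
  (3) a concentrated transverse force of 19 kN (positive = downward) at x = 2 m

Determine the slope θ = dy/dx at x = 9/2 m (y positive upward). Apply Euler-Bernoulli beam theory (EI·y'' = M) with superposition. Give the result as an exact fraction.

θ(9/2) = 1763/128000 rad

Load 1 — triangular load w₀=10 kN/m (0→w₀ over full span):
  θ_1 = -w₀(2x(L-x)(L-2x)(x+2L)+x²(L-x)²)/(120LEI) = -10·(2·(9/2)·(6-(9/2))·(6-2·(9/2))·((9/2)+2·6)+(9/2)²·(6-(9/2))²)/(120·6·1000) = 1107/128000 rad
Load 2 — applied couple M₀=-8 kN·m at a=4 m (b=L-a=2):
  θ_2 = (R_Ax²/2 - M_Ax - M₀(x-a))/EI  [x>a] with R_A=-16/9, M_A=-8/3 = ((-16/9)·(9/2)²/2 - (-8/3)·(9/2) - (-8)·((9/2)-4))/1000 = -1/500 rad
Load 3 — point force P=19 kN at a=2 m (b=L-a=4):
  θ_3 = Pa²(L-x)(2bL-(3b+a)(L-x))/(2L³EI)  [x>a] = 19·2²·(6-(9/2))·(2·4·6-(3·4+2)·(6-(9/2)))/(2·6³·1000) = 57/8000 rad
Superposition: θ = Σ θ_i = 1763/128000 rad ≈ 0.013773 rad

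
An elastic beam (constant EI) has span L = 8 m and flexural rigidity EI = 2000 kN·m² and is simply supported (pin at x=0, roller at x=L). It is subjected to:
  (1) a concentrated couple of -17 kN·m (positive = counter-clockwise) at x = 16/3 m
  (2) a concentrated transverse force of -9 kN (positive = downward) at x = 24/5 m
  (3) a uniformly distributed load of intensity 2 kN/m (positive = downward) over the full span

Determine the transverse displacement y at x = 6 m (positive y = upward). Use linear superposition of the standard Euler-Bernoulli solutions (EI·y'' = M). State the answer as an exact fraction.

Load 1 — applied couple M₀=-17 kN·m at a=16/3 m (b=L-a=8/3):
  y_1 = (M₀x³/(6L)-M₀(x-a)²/2+C₁x)/EI  [x>a] with C₁=M₀(3b²-L²)/(6L)=136/9 = ((-17)·6³/(6·8)-(-17)·(6-(16/3))²/2+(136/9)·6)/2000 = 323/36000 m
Load 2 — point force P=-9 kN at a=24/5 m (b=L-a=16/5):
  y_2 = -Pa(L-x)(2Lx-a²-x²)/(6LEI)  [x>a] = -(-9)·(24/5)·(8-6)·(2·8·6-(24/5)²-6²)/(6·8·2000) = 2079/62500 m
Load 3 — uniform load w=2 kN/m over full span:
  y_3 = -wx(L³-2Lx²+x³)/(24EI) = -2·6·(8³-2·8·6²+6³)/(24·2000) = -19/500 m
Superposition: y = Σ y_i = 19063/4500000 m ≈ 0.004236 m

y(6) = 19063/4500000 m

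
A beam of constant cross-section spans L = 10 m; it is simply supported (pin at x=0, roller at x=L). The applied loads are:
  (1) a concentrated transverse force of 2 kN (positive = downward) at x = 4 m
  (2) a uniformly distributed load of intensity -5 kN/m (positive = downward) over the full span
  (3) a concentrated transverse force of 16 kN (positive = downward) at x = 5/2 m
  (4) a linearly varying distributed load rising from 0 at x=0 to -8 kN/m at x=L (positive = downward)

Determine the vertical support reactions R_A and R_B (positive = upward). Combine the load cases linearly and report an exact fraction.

R_A = -377/15 kN, R_B = -703/15 kN

Load 1 — point force P=2 kN at a=4 m (b=L-a=6):
  R_A = Pb/L = 2·6/10 = 6/5 kN
  R_B = Pa/L = 2·4/10 = 4/5 kN
Load 2 — uniform load w=-5 kN/m over full span:
  R_A = wL/2 = (-5)·10/2 = -25 kN
  R_B = wL/2 = (-5)·10/2 = -25 kN
Load 3 — point force P=16 kN at a=5/2 m (b=L-a=15/2):
  R_A = Pb/L = 16·(15/2)/10 = 12 kN
  R_B = Pa/L = 16·(5/2)/10 = 4 kN
Load 4 — triangular load w₀=-8 kN/m (0→w₀ over full span):
  R_A = w₀L/6 = (-8)·10/6 = -40/3 kN
  R_B = w₀L/3 = (-8)·10/3 = -80/3 kN
Superposition: R_A = -377/15 kN, R_B = -703/15 kN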